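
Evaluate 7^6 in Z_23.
By repeated squaring mod 23: 7^{1}≡7, 7^{2}≡3, 7^{4}≡9. Then 7^{6} = 7^{4+2} ≡ 9 × 3 ≡ 4 mod 23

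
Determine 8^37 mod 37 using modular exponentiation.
Using Fermat: 8^{36} ≡ 1 (mod 37). 37 ≡ 1 (mod 36). So 8^{37} ≡ 8^{1} ≡ 8 (mod 37)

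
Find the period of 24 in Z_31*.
Powers of 24 mod 31: 24^1≡24, 24^2≡18, 24^3≡29, 24^4≡14, 24^5≡26, 24^6≡4, 24^7≡3, 24^8≡10, 24^9≡23, 24^10≡25, 24^11≡11, 24^12≡16, 24^13≡12, 24^14≡9, 24^15≡30, 24^16≡7, 24^17≡13, 24^18≡2, 24^19≡17, 24^20≡5, 24^21≡27, 24^22≡28, 24^23≡21, 24^24≡8, 24^25≡6, 24^26≡20, 24^27≡15, 24^28≡19, 24^29≡22, 24^30≡1. ord_31(24) = 30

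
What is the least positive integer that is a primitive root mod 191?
g = 19. Powers: [19, 170, 174, 59, 166, 98, ...] generates all 190 non-zero residues.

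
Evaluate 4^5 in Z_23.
By repeated squaring (mod 23): 4^{1}≡4, 4^{2}≡16, 4^{4}≡3. Then 4^{5} = 4^{4+1} ≡ 3 × 4 ≡ 12 (mod 23)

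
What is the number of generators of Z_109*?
Number of primitive roots mod 109 = φ(p-1) = φ(108) = 36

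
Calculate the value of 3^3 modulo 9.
3^{3} = 27 ≡ 0 mod 9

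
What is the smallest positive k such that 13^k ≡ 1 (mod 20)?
Powers of 13 mod 20: 13^1≡13, 13^2≡9, 13^3≡17, 13^4≡1. Order = 4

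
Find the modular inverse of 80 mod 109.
Since 109 is prime, by Fermat 80^(-1) ≡ 80^{107} ≡ 15 mod 109. Verify: 80 × 15 = 1200 ≡ 1 mod 109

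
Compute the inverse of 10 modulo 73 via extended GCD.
Extended GCD: 10(22) + 73(-3) = 1. So 10^(-1) ≡ 22 (mod 73). Verify: 10 × 22 = 220 ≡ 1 (mod 73)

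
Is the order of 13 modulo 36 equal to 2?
Powers of 13 mod 36: 13^1≡13, 13^2≡25, 13^3≡1. 13^2≡25≢1, so ord ≠ 2. No, the actual order is 3.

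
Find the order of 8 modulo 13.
Powers of 8 mod 13: 8^1≡8, 8^2≡12, 8^3≡5, 8^4≡1. ord_13(8) = 4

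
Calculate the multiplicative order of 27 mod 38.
Powers of 27 mod 38: 27^1≡27, 27^2≡7, 27^3≡37, 27^4≡11, 27^5≡31, 27^6≡1. So the order of 27 is 6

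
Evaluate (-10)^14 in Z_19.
By repeated squaring mod 19: (-10)^{1}≡9, (-10)^{2}≡5, (-10)^{4}≡6, (-10)^{8}≡17. Then (-10)^{14} = (-10)^{8+4+2} ≡ 17 × 6 × 5 ≡ 16 mod 19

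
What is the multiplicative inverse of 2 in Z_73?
Since 73 is prime, by Fermat 2^(-1) ≡ 2^{71} ≡ 37 mod 73. Verify: 2 × 37 = 74 ≡ 1 mod 73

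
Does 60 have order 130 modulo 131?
60^{13} ≡ 1 (mod 131) and 13 < 130, so ord_131(60) = 13 ≠ 130 and 60 is not a primitive root.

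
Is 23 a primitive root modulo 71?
23^{14} ≡ 1 mod 71 and 14 < 70, so ord_71(23) = 14 ≠ 70 and 23 is not a primitive root.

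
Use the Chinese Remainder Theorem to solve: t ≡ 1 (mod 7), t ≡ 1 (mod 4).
M = 7 × 4 = 28. M₁ = 4, y₁ ≡ 2 (mod 7). M₂ = 7, y₂ ≡ 3 (mod 4). t = 1×4×2 + 1×7×3 ≡ 1 (mod 28)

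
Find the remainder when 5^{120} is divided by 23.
By Fermat: 5^{22} ≡ 1 (mod 23). 120 = 5×22 + 10. So 5^{120} ≡ 5^{10} ≡ 9 (mod 23)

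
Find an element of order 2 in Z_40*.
9 has order 2 mod 40 since 9^{2} ≡ 1 mod 40 and no smaller power works.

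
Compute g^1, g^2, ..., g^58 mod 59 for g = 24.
24^1, 24^2, ..., 24^{58} mod 59: [24, 45, 18, 19, 43, 29, 47, 7, 50, 20, 8, 15, 6, 26, 34, 49, 55, 22, 56, 46, 42, 5, 2, 48, 31, 36, 38, 27, 58, 35, 14, 41, 40, 16, 30, 12, 52, 9, 39, 51, 44, 53, 33, 25, 10, 4, 37, 3, 13, 17, 54, 57, 11, 28, 23, 21, 32, 1]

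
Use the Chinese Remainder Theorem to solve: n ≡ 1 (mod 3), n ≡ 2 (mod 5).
M = 3 × 5 = 15. M₁ = 5, y₁ ≡ 2 (mod 3). M₂ = 3, y₂ ≡ 2 (mod 5). n = 1×5×2 + 2×3×2 ≡ 7 (mod 15)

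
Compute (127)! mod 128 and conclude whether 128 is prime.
(127)! mod 128 = 0. Since 0 ≢ -1 (mod 128), 128 is not prime.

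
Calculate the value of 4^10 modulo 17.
By repeated squaring (mod 17): 4^{1}≡4, 4^{2}≡16, 4^{4}≡1, 4^{8}≡1. Then 4^{10} = 4^{8+2} ≡ 1 × 16 ≡ 16 (mod 17)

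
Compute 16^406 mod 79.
Using Fermat: 16^{78} ≡ 1 (mod 79). 406 ≡ 16 (mod 78). So 16^{406} ≡ 16^{16} ≡ 51 (mod 79)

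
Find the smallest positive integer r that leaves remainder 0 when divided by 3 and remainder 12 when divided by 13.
M = 3 × 13 = 39. M₁ = 13, y₁ ≡ 1 (mod 3). M₂ = 3, y₂ ≡ 9 (mod 13). r = 0×13×1 + 12×3×9 ≡ 12 (mod 39)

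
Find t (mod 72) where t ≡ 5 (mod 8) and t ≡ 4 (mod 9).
M = 8 × 9 = 72. M₁ = 9, y₁ ≡ 1 (mod 8). M₂ = 8, y₂ ≡ 8 (mod 9). t = 5×9×1 + 4×8×8 ≡ 13 (mod 72)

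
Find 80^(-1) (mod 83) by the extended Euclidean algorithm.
Extended GCD: 80(-28) + 83(27) = 1. So 80^(-1) ≡ -28 ≡ 55 (mod 83). Verify: 80 × 55 = 4400 ≡ 1 (mod 83)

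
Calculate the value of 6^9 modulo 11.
By repeated squaring (mod 11): 6^{1}≡6, 6^{2}≡3, 6^{4}≡9, 6^{8}≡4. Then 6^{9} = 6^{8+1} ≡ 4 × 6 ≡ 2 (mod 11)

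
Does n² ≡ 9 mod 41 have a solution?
By Euler's criterion: 9^{20} ≡ 1 mod 41. Since this equals 1, 9 is a QR.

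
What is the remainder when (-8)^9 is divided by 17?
By repeated squaring mod 17: (-8)^{1}≡9, (-8)^{2}≡13, (-8)^{4}≡16, (-8)^{8}≡1. Then (-8)^{9} = (-8)^{8+1} ≡ 1 × 9 ≡ 9 mod 17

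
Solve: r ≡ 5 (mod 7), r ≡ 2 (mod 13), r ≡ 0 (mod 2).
M = 7 × 13 × 2 = 182. M₁ = 26, y₁ ≡ 3 (mod 7). M₂ = 14, y₂ ≡ 1 (mod 13). M₃ = 91, y₃ ≡ 1 (mod 2). r = 5×26×3 + 2×14×1 + 0×91×1 ≡ 54 (mod 182)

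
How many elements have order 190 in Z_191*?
There are φ(191-1) = φ(190) = 72 primitive roots modulo 191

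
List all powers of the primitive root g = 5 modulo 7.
5^1, 5^2, ..., 5^{6} mod 7: [5, 4, 6, 2, 3, 1]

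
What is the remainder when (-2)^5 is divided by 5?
Using Fermat: (-2)^{4} ≡ 1 mod 5. 5 ≡ 1 mod 4. So (-2)^{5} ≡ (-2)^{1} ≡ 3 mod 5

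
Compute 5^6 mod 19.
By repeated squaring mod 19: 5^{1}≡5, 5^{2}≡6, 5^{4}≡17. Then 5^{6} = 5^{4+2} ≡ 17 × 6 ≡ 7 mod 19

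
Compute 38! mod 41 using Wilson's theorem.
(40)! = (38)! × (39) × (40) ≡ -1 mod 41. So (38)! ≡ -1 × [(40)(39)]^(-1) ≡ 20 mod 41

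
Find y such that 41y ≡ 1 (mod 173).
Since 173 is prime, by Fermat 41^(-1) ≡ 41^{171} ≡ 38 (mod 173). Verify: 41 × 38 = 1558 ≡ 1 (mod 173)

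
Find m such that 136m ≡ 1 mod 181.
Since 181 is prime, by Fermat 136^(-1) ≡ 136^{179} ≡ 4 mod 181. Verify: 136 × 4 = 544 ≡ 1 mod 181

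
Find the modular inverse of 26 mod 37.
Since 37 is prime, by Fermat 26^(-1) ≡ 26^{35} ≡ 10 (mod 37). Verify: 26 × 10 = 260 ≡ 1 (mod 37)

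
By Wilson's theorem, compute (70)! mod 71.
By Wilson's theorem, (70)! ≡ -1 ≡ 70 mod 71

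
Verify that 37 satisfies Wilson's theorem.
(36)! mod 37 = 36. Since this equals -1 mod 37, Wilson confirms 37 is prime.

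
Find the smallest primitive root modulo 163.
g = 2. Powers: [2, 4, 8, 16, 32, 64, 128, 93, 23, ...] generates all 162 non-zero residues.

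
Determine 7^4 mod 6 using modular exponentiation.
7^{4} = 2401 ≡ 1 (mod 6)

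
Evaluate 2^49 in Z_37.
Using Fermat: 2^{36} ≡ 1 mod 37. 49 ≡ 13 mod 36. So 2^{49} ≡ 2^{13} ≡ 15 mod 37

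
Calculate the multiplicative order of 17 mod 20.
Powers of 17 mod 20: 17^1≡17, 17^2≡9, 17^3≡13, 17^4≡1. ord_20(17) = 4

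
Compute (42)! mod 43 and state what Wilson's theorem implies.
(42)! mod 43 = 42. Since this equals -1 mod 43, Wilson confirms 43 is prime.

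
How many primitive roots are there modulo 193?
There are φ(193-1) = φ(192) = 64 primitive roots modulo 193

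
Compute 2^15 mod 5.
Using Fermat: 2^{4} ≡ 1 (mod 5). 15 ≡ 3 (mod 4). So 2^{15} ≡ 2^{3} ≡ 3 (mod 5)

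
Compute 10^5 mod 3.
Using Fermat: 10^{2} ≡ 1 (mod 3). 5 ≡ 1 (mod 2). So 10^{5} ≡ 10^{1} ≡ 1 (mod 3)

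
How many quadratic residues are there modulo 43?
Exactly half the non-zero residues mod a prime are QRs: (43-1)/2 = 21.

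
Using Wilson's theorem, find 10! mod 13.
(12)! = (10)! × (11) × (12) ≡ -1 mod 13. So (10)! ≡ -1 × [(12)(11)]^(-1) ≡ 6 mod 13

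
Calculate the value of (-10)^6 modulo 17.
By repeated squaring (mod 17): (-10)^{1}≡7, (-10)^{2}≡15, (-10)^{4}≡4. Then (-10)^{6} = (-10)^{4+2} ≡ 4 × 15 ≡ 9 (mod 17)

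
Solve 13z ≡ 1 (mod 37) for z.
Since 37 is prime, by Fermat 13^(-1) ≡ 13^{35} ≡ 20 (mod 37). Verify: 13 × 20 = 260 ≡ 1 (mod 37)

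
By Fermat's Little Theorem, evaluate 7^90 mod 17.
By Fermat: 7^{16} ≡ 1 mod 17. 90 = 5×16 + 10. So 7^{90} ≡ 7^{10} ≡ 2 mod 17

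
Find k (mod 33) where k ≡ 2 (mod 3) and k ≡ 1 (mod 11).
M = 3 × 11 = 33. M₁ = 11, y₁ ≡ 2 (mod 3). M₂ = 3, y₂ ≡ 4 (mod 11). k = 2×11×2 + 1×3×4 ≡ 23 (mod 33)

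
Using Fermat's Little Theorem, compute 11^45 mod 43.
By Fermat: 11^{42} ≡ 1 mod 43. So 11^{45} = 11^{42} · 11^{3} ≡ 11^{3} ≡ 41 mod 43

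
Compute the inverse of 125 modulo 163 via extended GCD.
Extended GCD: 125(30) + 163(-23) = 1. So 125^(-1) ≡ 30 mod 163. Verify: 125 × 30 = 3750 ≡ 1 mod 163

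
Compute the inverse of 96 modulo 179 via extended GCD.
Extended GCD: 96(69) + 179(-37) = 1. So 96^(-1) ≡ 69 mod 179. Verify: 96 × 69 = 6624 ≡ 1 mod 179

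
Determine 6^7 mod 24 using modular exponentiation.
By repeated squaring (mod 24): 6^{1}≡6, 6^{2}≡12, 6^{4}≡0. Then 6^{7} = 6^{4+2+1} ≡ 0 × 12 × 6 ≡ 0 (mod 24)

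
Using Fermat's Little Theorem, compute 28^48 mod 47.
By Fermat: 28^{46} ≡ 1 mod 47. So 28^{48} = 28^{46} · 28^{2} ≡ 28^{2} ≡ 32 mod 47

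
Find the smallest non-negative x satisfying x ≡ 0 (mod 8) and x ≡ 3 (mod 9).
M = 8 × 9 = 72. M₁ = 9, y₁ ≡ 1 (mod 8). M₂ = 8, y₂ ≡ 8 (mod 9). x = 0×9×1 + 3×8×8 ≡ 48 (mod 72)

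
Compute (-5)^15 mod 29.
By repeated squaring mod 29: (-5)^{1}≡24, (-5)^{2}≡25, (-5)^{4}≡16, (-5)^{8}≡24. Then (-5)^{15} = (-5)^{8+4+2+1} ≡ 24 × 16 × 25 × 24 ≡ 24 mod 29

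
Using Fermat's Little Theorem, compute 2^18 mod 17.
By Fermat: 2^{16} ≡ 1 (mod 17). So 2^{18} = 2^{16} · 2^{2} ≡ 2^{2} ≡ 4 (mod 17)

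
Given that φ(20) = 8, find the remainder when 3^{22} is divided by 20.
By Euler: 3^{8} ≡ 1 mod 20 since gcd(3, 20) = 1. 22 = 2×8 + 6. So 3^{22} ≡ 3^{6} ≡ 9 mod 20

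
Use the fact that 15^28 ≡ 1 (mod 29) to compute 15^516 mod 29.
By Fermat: 15^{28} ≡ 1 (mod 29). 516 ≡ 12 (mod 28). So 15^{516} ≡ 15^{12} ≡ 25 (mod 29)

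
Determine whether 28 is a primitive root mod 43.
ord_43(28) divides 42. For each prime q|42: 28^{21}≡42, 28^{14}≡6, 28^{6}≡11, none ≡ 1. So 28 has order 42 and is a primitive root mod 43.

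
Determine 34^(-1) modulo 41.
Since 41 is prime, by Fermat 34^(-1) ≡ 34^{39} ≡ 35 (mod 41). Verify: 34 × 35 = 1190 ≡ 1 (mod 41)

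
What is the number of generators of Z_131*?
A prime p has φ(p-1) primitive roots; here φ(130) = 48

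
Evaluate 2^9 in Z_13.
By repeated squaring (mod 13): 2^{1}≡2, 2^{2}≡4, 2^{4}≡3, 2^{8}≡9. Then 2^{9} = 2^{8+1} ≡ 9 × 2 ≡ 5 (mod 13)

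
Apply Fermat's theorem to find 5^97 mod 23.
By Fermat: 5^{22} ≡ 1 mod 23. 97 = 4×22 + 9. So 5^{97} ≡ 5^{9} ≡ 11 mod 23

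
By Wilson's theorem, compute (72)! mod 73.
By Wilson's theorem, (72)! ≡ -1 ≡ 72 mod 73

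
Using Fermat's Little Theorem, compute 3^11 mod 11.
By Fermat: 3^{10} ≡ 1 (mod 11). So 3^{11} = 3^{10} · 3^{1} ≡ 3^{1} ≡ 3 (mod 11)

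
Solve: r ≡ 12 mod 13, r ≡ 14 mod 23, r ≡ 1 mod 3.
M = 13 × 23 × 3 = 897. M₁ = 69, y₁ ≡ 10 mod 13. M₂ = 39, y₂ ≡ 13 mod 23. M₃ = 299, y₃ ≡ 2 mod 3. r = 12×69×10 + 14×39×13 + 1×299×2 ≡ 727 mod 897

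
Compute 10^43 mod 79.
By repeated squaring mod 79: 10^{1}≡10, 10^{2}≡21, 10^{4}≡46, 10^{8}≡62, 10^{16}≡52, 10^{32}≡18. Then 10^{43} = 10^{32+8+2+1} ≡ 18 × 62 × 21 × 10 ≡ 46 mod 79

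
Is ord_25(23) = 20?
Powers of 23 mod 25: 23^1≡23, 23^2≡4, 23^3≡17, 23^4≡16, 23^5≡18, 23^6≡14, 23^7≡22, 23^8≡6, 23^9≡13, 23^10≡24, 23^11≡2, 23^12≡21, 23^13≡8, 23^14≡9, 23^15≡7, 23^16≡11, 23^17≡3, 23^18≡19, 23^19≡12, 23^20≡1. First k with 23^k≡1 is k=20. Yes, ord_25(23) = 20.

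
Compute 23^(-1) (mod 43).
Since 43 is prime, by Fermat 23^(-1) ≡ 23^{41} ≡ 15 (mod 43). Verify: 23 × 15 = 345 ≡ 1 (mod 43)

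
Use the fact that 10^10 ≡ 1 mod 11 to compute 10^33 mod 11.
By Fermat: 10^{10} ≡ 1 mod 11. 33 = 3×10 + 3. So 10^{33} ≡ 10^{3} ≡ 10 mod 11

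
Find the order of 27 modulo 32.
Powers of 27 mod 32: 27^1≡27, 27^2≡25, 27^3≡3, 27^4≡17, 27^5≡11, 27^6≡9, 27^7≡19, 27^8≡1. Order = 8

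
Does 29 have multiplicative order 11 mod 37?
Powers of 29 mod 37: 29^1≡29, 29^2≡27, 29^3≡6, 29^4≡26, 29^5≡14, 29^6≡36, 29^7≡8, 29^8≡10, 29^9≡31, 29^10≡11, 29^11≡23, 29^12≡1. 29^11≡23≢1, so ord ≠ 11. No, the actual order is 12.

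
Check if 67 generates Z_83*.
ord_83(67) divides 82. For each prime q|82: 67^{41}≡82, 67^{2}≡7, none ≡ 1. So 67 has order 82 and is a primitive root mod 83.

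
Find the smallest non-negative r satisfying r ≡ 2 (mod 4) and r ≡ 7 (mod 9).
M = 4 × 9 = 36. M₁ = 9, y₁ ≡ 1 (mod 4). M₂ = 4, y₂ ≡ 7 (mod 9). r = 2×9×1 + 7×4×7 ≡ 34 (mod 36)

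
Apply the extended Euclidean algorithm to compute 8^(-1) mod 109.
Extended GCD: 8(41) + 109(-3) = 1. So 8^(-1) ≡ 41 mod 109. Verify: 8 × 41 = 328 ≡ 1 mod 109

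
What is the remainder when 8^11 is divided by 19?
By repeated squaring (mod 19): 8^{1}≡8, 8^{2}≡7, 8^{4}≡11, 8^{8}≡7. Then 8^{11} = 8^{8+2+1} ≡ 7 × 7 × 8 ≡ 12 (mod 19)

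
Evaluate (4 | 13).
(4/13) = 4^{6} mod 13 = 1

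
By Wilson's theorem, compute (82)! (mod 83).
By Wilson's theorem, (82)! ≡ -1 ≡ 82 (mod 83)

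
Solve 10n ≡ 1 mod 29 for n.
Since 29 is prime, by Fermat 10^(-1) ≡ 10^{27} ≡ 3 mod 29. Verify: 10 × 3 = 30 ≡ 1 mod 29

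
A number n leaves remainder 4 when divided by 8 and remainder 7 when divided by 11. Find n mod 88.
M = 8 × 11 = 88. M₁ = 11, y₁ ≡ 3 mod 8. M₂ = 8, y₂ ≡ 7 mod 11. n = 4×11×3 + 7×8×7 ≡ 84 mod 88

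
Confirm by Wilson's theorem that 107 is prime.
(106)! mod 107 = 106. Since this equals -1 mod 107, Wilson confirms 107 is prime.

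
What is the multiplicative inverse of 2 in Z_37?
Since 37 is prime, by Fermat 2^(-1) ≡ 2^{35} ≡ 19 (mod 37). Verify: 2 × 19 = 38 ≡ 1 (mod 37)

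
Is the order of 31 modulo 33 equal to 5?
Powers of 31 mod 33: 31^1≡31, 31^2≡4, 31^3≡25, 31^4≡16, 31^5≡1. First k with 31^k≡1 is k=5. Yes, ord_33(31) = 5.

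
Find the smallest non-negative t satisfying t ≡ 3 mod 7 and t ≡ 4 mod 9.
M = 7 × 9 = 63. M₁ = 9, y₁ ≡ 4 mod 7. M₂ = 7, y₂ ≡ 4 mod 9. t = 3×9×4 + 4×7×4 ≡ 31 mod 63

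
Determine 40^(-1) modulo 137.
Since 137 is prime, by Fermat 40^(-1) ≡ 40^{135} ≡ 24 mod 137. Verify: 40 × 24 = 960 ≡ 1 mod 137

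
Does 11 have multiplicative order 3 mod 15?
Powers of 11 mod 15: 11^1≡11, 11^2≡1. Already 11^2≡1, so the order is 2 < 3. No, the actual order is 2.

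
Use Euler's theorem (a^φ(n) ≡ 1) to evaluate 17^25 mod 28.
By Euler: 17^{12} ≡ 1 (mod 28) since gcd(17, 28) = 1. 25 = 2×12 + 1. So 17^{25} ≡ 17^{1} ≡ 17 (mod 28)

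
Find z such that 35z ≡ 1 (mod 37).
Since 37 is prime, by Fermat 35^(-1) ≡ 35^{35} ≡ 18 (mod 37). Verify: 35 × 18 = 630 ≡ 1 (mod 37)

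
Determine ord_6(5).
Powers of 5 mod 6: 5^1≡5, 5^2≡1. Order = 2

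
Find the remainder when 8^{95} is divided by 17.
By Fermat: 8^{16} ≡ 1 mod 17. 95 = 5×16 + 15. So 8^{95} ≡ 8^{15} ≡ 15 mod 17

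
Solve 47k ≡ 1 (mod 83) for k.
Since 83 is prime, by Fermat 47^(-1) ≡ 47^{81} ≡ 53 (mod 83). Verify: 47 × 53 = 2491 ≡ 1 (mod 83)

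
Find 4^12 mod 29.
By repeated squaring mod 29: 4^{1}≡4, 4^{2}≡16, 4^{4}≡24, 4^{8}≡25. Then 4^{12} = 4^{8+4} ≡ 25 × 24 ≡ 20 mod 29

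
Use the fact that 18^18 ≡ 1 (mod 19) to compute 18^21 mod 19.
By Fermat: 18^{18} ≡ 1 (mod 19). So 18^{21} = 18^{18} · 18^{3} ≡ 18^{3} ≡ 18 (mod 19)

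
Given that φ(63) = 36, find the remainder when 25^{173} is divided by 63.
By Euler: 25^{36} ≡ 1 (mod 63) since gcd(25, 63) = 1. 173 = 4×36 + 29. So 25^{173} ≡ 25^{29} ≡ 58 (mod 63)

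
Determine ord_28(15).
Powers of 15 mod 28: 15^1≡15, 15^2≡1. So the order of 15 is 2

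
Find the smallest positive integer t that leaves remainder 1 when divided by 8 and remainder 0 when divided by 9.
M = 8 × 9 = 72. M₁ = 9, y₁ ≡ 1 mod 8. M₂ = 8, y₂ ≡ 8 mod 9. t = 1×9×1 + 0×8×8 ≡ 9 mod 72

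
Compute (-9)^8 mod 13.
By repeated squaring mod 13: (-9)^{1}≡4, (-9)^{2}≡3, (-9)^{4}≡9, (-9)^{8}≡3. So (-9)^{8} ≡ 3 mod 13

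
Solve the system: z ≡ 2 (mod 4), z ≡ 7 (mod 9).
M = 4 × 9 = 36. M₁ = 9, y₁ ≡ 1 (mod 4). M₂ = 4, y₂ ≡ 7 (mod 9). z = 2×9×1 + 7×4×7 ≡ 34 (mod 36)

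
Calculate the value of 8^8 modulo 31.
By repeated squaring mod 31: 8^{1}≡8, 8^{2}≡2, 8^{4}≡4, 8^{8}≡16. So 8^{8} ≡ 16 mod 31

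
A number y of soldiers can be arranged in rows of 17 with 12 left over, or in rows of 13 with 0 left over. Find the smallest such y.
M = 17 × 13 = 221. M₁ = 13, y₁ ≡ 4 mod 17. M₂ = 17, y₂ ≡ 10 mod 13. y = 12×13×4 + 0×17×10 ≡ 182 mod 221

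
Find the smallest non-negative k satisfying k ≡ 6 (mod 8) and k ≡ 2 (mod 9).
M = 8 × 9 = 72. M₁ = 9, y₁ ≡ 1 (mod 8). M₂ = 8, y₂ ≡ 8 (mod 9). k = 6×9×1 + 2×8×8 ≡ 38 (mod 72)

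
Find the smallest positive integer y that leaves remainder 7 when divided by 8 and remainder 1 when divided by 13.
M = 8 × 13 = 104. M₁ = 13, y₁ ≡ 5 mod 8. M₂ = 8, y₂ ≡ 5 mod 13. y = 7×13×5 + 1×8×5 ≡ 79 mod 104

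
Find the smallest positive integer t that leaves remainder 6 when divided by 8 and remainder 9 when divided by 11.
M = 8 × 11 = 88. M₁ = 11, y₁ ≡ 3 mod 8. M₂ = 8, y₂ ≡ 7 mod 11. t = 6×11×3 + 9×8×7 ≡ 86 mod 88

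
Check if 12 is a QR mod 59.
By Euler's criterion: 12^{29} ≡ 1 mod 59. Since this equals 1, 12 is a QR.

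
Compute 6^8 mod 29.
By repeated squaring mod 29: 6^{1}≡6, 6^{2}≡7, 6^{4}≡20, 6^{8}≡23. So 6^{8} ≡ 23 mod 29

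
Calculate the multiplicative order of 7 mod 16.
Powers of 7 mod 16: 7^1≡7, 7^2≡1. Order = 2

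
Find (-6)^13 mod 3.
By repeated squaring mod 3: (-6)^{1}≡0, (-6)^{2}≡0, (-6)^{4}≡0, (-6)^{8}≡0. Then (-6)^{13} = (-6)^{8+4+1} ≡ 0 × 0 × 0 ≡ 0 mod 3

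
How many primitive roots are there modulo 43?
A prime p has φ(p-1) primitive roots; here φ(42) = 12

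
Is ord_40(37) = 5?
Powers of 37 mod 40: 37^1≡37, 37^2≡9, 37^3≡13, 37^4≡1. Already 37^4≡1, so the order is 4 < 5. No, the actual order is 4.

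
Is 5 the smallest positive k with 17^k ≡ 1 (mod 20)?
Powers of 17 mod 20: 17^1≡17, 17^2≡9, 17^3≡13, 17^4≡1. Already 17^4≡1, so the order is 4 < 5. No, the actual order is 4.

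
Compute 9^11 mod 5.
Using Fermat: 9^{4} ≡ 1 mod 5. 11 ≡ 3 mod 4. So 9^{11} ≡ 9^{3} ≡ 4 mod 5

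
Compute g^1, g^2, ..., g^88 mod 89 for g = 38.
38^1, 38^2, ..., 38^{88} mod 89: [38, 20, 48, 44, 70, 79, 65, 67, 54, 5, 12, 11, 62, 42, 83, 39, 58, 68, 3, 25, 60, 55, 43, 32, 59, 17, 23, 73, 15, 36, 33, 8, 37, 71, 28, 85, 26, 9, 75, 2, 76, 40, 7, 88, 51, 69, 41, 45, 19, 10, 24, 22, 35, 84, 77, 78, 27, 47, 6, 50, 31, 21, 86, 64, 29, 34, 46, 57, 30, 72, 66, 16, 74, 53, 56, 81, 52, 18, 61, 4, 63, 80, 14, 87, 13, 49, 82, 1]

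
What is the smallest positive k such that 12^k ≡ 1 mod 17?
Powers of 12 mod 17: 12^1≡12, 12^2≡8, 12^3≡11, 12^4≡13, 12^5≡3, 12^6≡2, 12^7≡7, 12^8≡16, 12^9≡5, 12^10≡9, 12^11≡6, 12^12≡4, 12^13≡14, 12^14≡15, 12^15≡10, 12^16≡1. So the order of 12 is 16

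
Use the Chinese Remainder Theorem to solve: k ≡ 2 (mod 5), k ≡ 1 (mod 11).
M = 5 × 11 = 55. M₁ = 11, y₁ ≡ 1 (mod 5). M₂ = 5, y₂ ≡ 9 (mod 11). k = 2×11×1 + 1×5×9 ≡ 12 (mod 55)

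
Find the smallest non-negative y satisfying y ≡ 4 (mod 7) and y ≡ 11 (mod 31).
M = 7 × 31 = 217. M₁ = 31, y₁ ≡ 5 (mod 7). M₂ = 7, y₂ ≡ 9 (mod 31). y = 4×31×5 + 11×7×9 ≡ 11 (mod 217)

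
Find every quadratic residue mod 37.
Quadratic residues modulo 37: {1, 3, 4, 7, 9, 10, 11, 12, 16, 21, 25, 26, 27, 28, 30, 33, 34, 36}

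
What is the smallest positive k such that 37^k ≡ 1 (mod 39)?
Powers of 37 mod 39: 37^1≡37, 37^2≡4, 37^3≡31, 37^4≡16, 37^5≡7, 37^6≡25, 37^7≡28, 37^8≡22, 37^9≡34, 37^10≡10, 37^11≡19, 37^12≡1. ord_39(37) = 12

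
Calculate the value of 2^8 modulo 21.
By repeated squaring (mod 21): 2^{1}≡2, 2^{2}≡4, 2^{4}≡16, 2^{8}≡4. So 2^{8} ≡ 4 (mod 21)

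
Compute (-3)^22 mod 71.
By repeated squaring mod 71: (-3)^{1}≡68, (-3)^{2}≡9, (-3)^{4}≡10, (-3)^{8}≡29, (-3)^{16}≡60. Then (-3)^{22} = (-3)^{16+4+2} ≡ 60 × 10 × 9 ≡ 4 mod 71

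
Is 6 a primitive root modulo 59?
ord_59(6) divides 58. For each prime q|58: 6^{29}≡58, 6^{2}≡36, none ≡ 1. So 6 has order 58 and is a primitive root mod 59.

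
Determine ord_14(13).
Powers of 13 mod 14: 13^1≡13, 13^2≡1. So the order of 13 is 2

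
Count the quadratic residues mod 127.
Exactly half the non-zero residues mod a prime are QRs: (127-1)/2 = 63.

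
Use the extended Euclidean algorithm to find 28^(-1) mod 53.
Extended GCD: 28(-17) + 53(9) = 1. So 28^(-1) ≡ -17 ≡ 36 mod 53. Verify: 28 × 36 = 1008 ≡ 1 mod 53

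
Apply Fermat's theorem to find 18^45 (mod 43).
By Fermat: 18^{42} ≡ 1 (mod 43). So 18^{45} = 18^{42} · 18^{3} ≡ 18^{3} ≡ 27 (mod 43)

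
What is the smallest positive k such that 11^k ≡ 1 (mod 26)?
Powers of 11 mod 26: 11^1≡11, 11^2≡17, 11^3≡5, 11^4≡3, 11^5≡7, 11^6≡25, 11^7≡15, 11^8≡9, 11^9≡21, 11^10≡23, 11^11≡19, 11^12≡1. Order = 12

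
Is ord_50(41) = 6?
Powers of 41 mod 50: 41^1≡41, 41^2≡31, 41^3≡21, 41^4≡11, 41^5≡1. Already 41^5≡1, so the order is 5 < 6. No, the actual order is 5.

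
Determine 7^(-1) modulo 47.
Since 47 is prime, by Fermat 7^(-1) ≡ 7^{45} ≡ 27 mod 47. Verify: 7 × 27 = 189 ≡ 1 mod 47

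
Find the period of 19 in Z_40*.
Powers of 19 mod 40: 19^1≡19, 19^2≡1. So the order of 19 is 2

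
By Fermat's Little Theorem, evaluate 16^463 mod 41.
By Fermat: 16^{40} ≡ 1 mod 41. 463 ≡ 23 mod 40. So 16^{463} ≡ 16^{23} ≡ 37 mod 41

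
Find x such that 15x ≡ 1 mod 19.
Since 19 is prime, by Fermat 15^(-1) ≡ 15^{17} ≡ 14 mod 19. Verify: 15 × 14 = 210 ≡ 1 mod 19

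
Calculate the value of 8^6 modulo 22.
By repeated squaring (mod 22): 8^{1}≡8, 8^{2}≡20, 8^{4}≡4. Then 8^{6} = 8^{4+2} ≡ 4 × 20 ≡ 14 (mod 22)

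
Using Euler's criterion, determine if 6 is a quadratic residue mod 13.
By Euler's criterion: 6^{6} ≡ 12 mod 13. Since this equals -1 (≡ 12), 6 is not a QR.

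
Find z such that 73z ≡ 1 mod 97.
Since 97 is prime, by Fermat 73^(-1) ≡ 73^{95} ≡ 4 mod 97. Verify: 73 × 4 = 292 ≡ 1 mod 97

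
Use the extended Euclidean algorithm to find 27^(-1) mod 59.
Extended GCD: 27(-24) + 59(11) = 1. So 27^(-1) ≡ -24 ≡ 35 (mod 59). Verify: 27 × 35 = 945 ≡ 1 (mod 59)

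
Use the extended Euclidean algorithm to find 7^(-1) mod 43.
Extended GCD: 7(-6) + 43(1) = 1. So 7^(-1) ≡ -6 ≡ 37 mod 43. Verify: 7 × 37 = 259 ≡ 1 mod 43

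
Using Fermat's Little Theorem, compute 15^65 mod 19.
By Fermat: 15^{18} ≡ 1 mod 19. 65 = 3×18 + 11. So 15^{65} ≡ 15^{11} ≡ 3 mod 19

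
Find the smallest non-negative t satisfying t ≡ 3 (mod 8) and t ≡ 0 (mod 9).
M = 8 × 9 = 72. M₁ = 9, y₁ ≡ 1 (mod 8). M₂ = 8, y₂ ≡ 8 (mod 9). t = 3×9×1 + 0×8×8 ≡ 27 (mod 72)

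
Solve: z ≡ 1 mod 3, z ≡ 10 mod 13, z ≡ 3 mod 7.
M = 3 × 13 × 7 = 273. M₁ = 91, y₁ ≡ 1 mod 3. M₂ = 21, y₂ ≡ 5 mod 13. M₃ = 39, y₃ ≡ 2 mod 7. z = 1×91×1 + 10×21×5 + 3×39×2 ≡ 10 mod 273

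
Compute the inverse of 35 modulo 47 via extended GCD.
Extended GCD: 35(-4) + 47(3) = 1. So 35^(-1) ≡ -4 ≡ 43 mod 47. Verify: 35 × 43 = 1505 ≡ 1 mod 47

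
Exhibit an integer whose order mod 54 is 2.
53 has order 2 mod 54 since 53^{2} ≡ 1 (mod 54) and no smaller power works.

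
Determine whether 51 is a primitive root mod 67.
ord_67(51) divides 66. For each prime q|66: 51^{33}≡66, 51^{22}≡37, 51^{6}≡14, none ≡ 1. So 51 has order 66 and is a primitive root mod 67.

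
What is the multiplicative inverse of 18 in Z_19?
Since 19 is prime, by Fermat 18^(-1) ≡ 18^{17} ≡ 18 (mod 19). Verify: 18 × 18 = 324 ≡ 1 (mod 19)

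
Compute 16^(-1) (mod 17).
Since 17 is prime, by Fermat 16^(-1) ≡ 16^{15} ≡ 16 (mod 17). Verify: 16 × 16 = 256 ≡ 1 (mod 17)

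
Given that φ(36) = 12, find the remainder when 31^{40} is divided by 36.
By Euler: 31^{12} ≡ 1 (mod 36) since gcd(31, 36) = 1. 40 = 3×12 + 4. So 31^{40} ≡ 31^{4} ≡ 13 (mod 36)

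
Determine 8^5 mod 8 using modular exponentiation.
By repeated squaring (mod 8): 8^{1}≡0, 8^{2}≡0, 8^{4}≡0. Then 8^{5} = 8^{4+1} ≡ 0 × 0 ≡ 0 (mod 8)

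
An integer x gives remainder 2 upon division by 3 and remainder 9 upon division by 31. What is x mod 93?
M = 3 × 31 = 93. M₁ = 31, y₁ ≡ 1 mod 3. M₂ = 3, y₂ ≡ 21 mod 31. x = 2×31×1 + 9×3×21 ≡ 71 mod 93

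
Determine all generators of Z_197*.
There are φ(196) = 84 primitive roots mod 197: {2, 3, 5, 8, 11, 12, 13, 17, 18, 21, 27, 30, 31, 32, 35, 38, 44, 45, 46, 48, 50, 52, 56, 57, 58, 66, 67, 71, 72, 73, 74, 75, 78, 79, 80, 82, 86, 89, 91, 94, 95, 98, 99, 102, 103, 106, 108, 111, 115, 117, 118, 119, 122, 123, 124, 125, 126, 130, 131, 139, 140, 141, 145, 147, 149, 151, 152, 153, 159, 162, 165, 166, 167, 170, 176, 179, 180, 184, 185, 186, 189, 192, 194, 195}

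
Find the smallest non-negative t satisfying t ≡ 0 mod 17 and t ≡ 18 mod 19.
M = 17 × 19 = 323. M₁ = 19, y₁ ≡ 9 mod 17. M₂ = 17, y₂ ≡ 9 mod 19. t = 0×19×9 + 18×17×9 ≡ 170 mod 323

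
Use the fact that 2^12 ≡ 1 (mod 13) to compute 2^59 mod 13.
By Fermat: 2^{12} ≡ 1 (mod 13). 59 = 4×12 + 11. So 2^{59} ≡ 2^{11} ≡ 7 (mod 13)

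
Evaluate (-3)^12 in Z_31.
By repeated squaring mod 31: (-3)^{1}≡28, (-3)^{2}≡9, (-3)^{4}≡19, (-3)^{8}≡20. Then (-3)^{12} = (-3)^{8+4} ≡ 20 × 19 ≡ 8 mod 31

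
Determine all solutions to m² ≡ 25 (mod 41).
The square roots of 25 mod 41 are 36 and 5. Verify: 36² = 1296 ≡ 25 (mod 41)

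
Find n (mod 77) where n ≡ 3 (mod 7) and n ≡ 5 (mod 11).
M = 7 × 11 = 77. M₁ = 11, y₁ ≡ 2 (mod 7). M₂ = 7, y₂ ≡ 8 (mod 11). n = 3×11×2 + 5×7×8 ≡ 38 (mod 77)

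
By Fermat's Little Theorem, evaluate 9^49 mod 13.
By Fermat: 9^{12} ≡ 1 mod 13. 49 = 4×12 + 1. So 9^{49} ≡ 9^{1} ≡ 9 mod 13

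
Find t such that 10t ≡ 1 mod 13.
Since 13 is prime, by Fermat 10^(-1) ≡ 10^{11} ≡ 4 mod 13. Verify: 10 × 4 = 40 ≡ 1 mod 13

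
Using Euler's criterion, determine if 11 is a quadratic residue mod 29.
By Euler's criterion: 11^{14} ≡ 28 (mod 29). Since this equals -1 (≡ 28), 11 is not a QR.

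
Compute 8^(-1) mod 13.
Since 13 is prime, by Fermat 8^(-1) ≡ 8^{11} ≡ 5 mod 13. Verify: 8 × 5 = 40 ≡ 1 mod 13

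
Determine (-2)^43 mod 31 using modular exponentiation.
Using Fermat: (-2)^{30} ≡ 1 mod 31. 43 ≡ 13 mod 30. So (-2)^{43} ≡ (-2)^{13} ≡ 23 mod 31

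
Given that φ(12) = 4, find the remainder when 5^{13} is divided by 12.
By Euler: 5^{4} ≡ 1 (mod 12) since gcd(5, 12) = 1. 13 = 3×4 + 1. So 5^{13} ≡ 5^{1} ≡ 5 (mod 12)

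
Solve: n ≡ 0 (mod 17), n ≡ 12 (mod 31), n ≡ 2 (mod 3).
M = 17 × 31 × 3 = 1581. M₁ = 93, y₁ ≡ 15 (mod 17). M₂ = 51, y₂ ≡ 14 (mod 31). M₃ = 527, y₃ ≡ 2 (mod 3). n = 0×93×15 + 12×51×14 + 2×527×2 ≡ 1190 (mod 1581)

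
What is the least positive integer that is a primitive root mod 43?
g = 3. For each prime q|42: 3^{21}≡42, 3^{14}≡36, 3^{6}≡41, none ≡ 1, so ord_43(3) = 42 and 3 is a primitive root.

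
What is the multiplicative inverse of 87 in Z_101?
Since 101 is prime, by Fermat 87^(-1) ≡ 87^{99} ≡ 36 mod 101. Verify: 87 × 36 = 3132 ≡ 1 mod 101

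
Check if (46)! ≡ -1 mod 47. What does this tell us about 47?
(46)! mod 47 = 46. Since this equals -1 mod 47, Wilson confirms 47 is prime.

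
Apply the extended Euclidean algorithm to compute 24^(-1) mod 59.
Extended GCD: 24(-27) + 59(11) = 1. So 24^(-1) ≡ -27 ≡ 32 (mod 59). Verify: 24 × 32 = 768 ≡ 1 (mod 59)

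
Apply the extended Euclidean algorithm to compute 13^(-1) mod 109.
Extended GCD: 13(42) + 109(-5) = 1. So 13^(-1) ≡ 42 (mod 109). Verify: 13 × 42 = 546 ≡ 1 (mod 109)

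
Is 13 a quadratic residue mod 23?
By Euler's criterion: 13^{11} ≡ 1 (mod 23). Since this equals 1, 13 is a QR.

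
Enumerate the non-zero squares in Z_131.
QRs mod 131: {1, 3, 4, 5, 7, 9, 11, 12, 13, 15, 16, 20, 21, 25, 27, 28, 33, 34, 35, 36, 38, 39, 41, 43, 44, 45, 46, 48, 49, 52, 53, 55, 58, 59, 60, 61, 62, 63, 64, 65, 74, 75, 77, 80, 81, 84, 89, 91, 94, 99, 100, 101, 102, 105, 107, 108, 109, 112, 113, 114, 117, 121, 123, 125, 129}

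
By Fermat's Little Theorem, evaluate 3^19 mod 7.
By Fermat: 3^{6} ≡ 1 (mod 7). 19 = 3×6 + 1. So 3^{19} ≡ 3^{1} ≡ 3 (mod 7)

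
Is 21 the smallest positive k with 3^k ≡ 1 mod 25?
Powers of 3 mod 25: 3^1≡3, 3^2≡9, 3^3≡2, 3^4≡6, 3^5≡18, 3^6≡4, 3^7≡12, 3^8≡11, 3^9≡8, 3^10≡24, 3^11≡22, 3^12≡16, 3^13≡23, 3^14≡19, 3^15≡7, 3^16≡21, 3^17≡13, 3^18≡14, 3^19≡17, 3^20≡1. Already 3^20≡1, so the order is 20 < 21. No, the actual order is 20.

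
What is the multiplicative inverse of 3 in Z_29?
Since 29 is prime, by Fermat 3^(-1) ≡ 3^{27} ≡ 10 mod 29. Verify: 3 × 10 = 30 ≡ 1 mod 29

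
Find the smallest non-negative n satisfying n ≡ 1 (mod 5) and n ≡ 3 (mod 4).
M = 5 × 4 = 20. M₁ = 4, y₁ ≡ 4 (mod 5). M₂ = 5, y₂ ≡ 1 (mod 4). n = 1×4×4 + 3×5×1 ≡ 11 (mod 20)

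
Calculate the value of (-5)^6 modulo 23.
By repeated squaring (mod 23): (-5)^{1}≡18, (-5)^{2}≡2, (-5)^{4}≡4. Then (-5)^{6} = (-5)^{4+2} ≡ 4 × 2 ≡ 8 (mod 23)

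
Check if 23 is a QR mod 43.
By Euler's criterion: 23^{21} ≡ 1 (mod 43). Since this equals 1, 23 is a QR.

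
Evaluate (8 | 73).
(8/73) = 8^{36} mod 73 = 1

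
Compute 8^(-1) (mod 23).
Since 23 is prime, by Fermat 8^(-1) ≡ 8^{21} ≡ 3 (mod 23). Verify: 8 × 3 = 24 ≡ 1 (mod 23)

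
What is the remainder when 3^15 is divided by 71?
By repeated squaring (mod 71): 3^{1}≡3, 3^{2}≡9, 3^{4}≡10, 3^{8}≡29. Then 3^{15} = 3^{8+4+2+1} ≡ 29 × 10 × 9 × 3 ≡ 20 (mod 71)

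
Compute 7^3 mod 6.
7^{3} = 343 ≡ 1 mod 6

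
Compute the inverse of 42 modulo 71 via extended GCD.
Extended GCD: 42(22) + 71(-13) = 1. So 42^(-1) ≡ 22 mod 71. Verify: 42 × 22 = 924 ≡ 1 mod 71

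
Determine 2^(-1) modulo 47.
Since 47 is prime, by Fermat 2^(-1) ≡ 2^{45} ≡ 24 (mod 47). Verify: 2 × 24 = 48 ≡ 1 (mod 47)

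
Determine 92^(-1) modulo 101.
Since 101 is prime, by Fermat 92^(-1) ≡ 92^{99} ≡ 56 (mod 101). Verify: 92 × 56 = 5152 ≡ 1 (mod 101)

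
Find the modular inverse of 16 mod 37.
Since 37 is prime, by Fermat 16^(-1) ≡ 16^{35} ≡ 7 mod 37. Verify: 16 × 7 = 112 ≡ 1 mod 37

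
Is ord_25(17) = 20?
Powers of 17 mod 25: 17^1≡17, 17^2≡14, 17^3≡13, 17^4≡21, 17^5≡7, 17^6≡19, 17^7≡23, 17^8≡16, 17^9≡22, 17^10≡24, 17^11≡8, 17^12≡11, 17^13≡12, 17^14≡4, 17^15≡18, 17^16≡6, 17^17≡2, 17^18≡9, 17^19≡3, 17^20≡1. First k with 17^k≡1 is k=20. Yes, ord_25(17) = 20.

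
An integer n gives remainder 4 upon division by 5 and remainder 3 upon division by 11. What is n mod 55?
M = 5 × 11 = 55. M₁ = 11, y₁ ≡ 1 mod 5. M₂ = 5, y₂ ≡ 9 mod 11. n = 4×11×1 + 3×5×9 ≡ 14 mod 55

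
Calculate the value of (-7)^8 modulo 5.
Using Fermat: (-7)^{4} ≡ 1 (mod 5). 8 ≡ 0 (mod 4). So (-7)^{8} ≡ (-7)^{0} ≡ 1 (mod 5)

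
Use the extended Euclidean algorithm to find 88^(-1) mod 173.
Extended GCD: 88(-57) + 173(29) = 1. So 88^(-1) ≡ -57 ≡ 116 mod 173. Verify: 88 × 116 = 10208 ≡ 1 mod 173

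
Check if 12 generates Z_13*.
12^{2} ≡ 1 (mod 13) and 2 < 12, so ord_13(12) = 2 ≠ 12 and 12 is not a primitive root.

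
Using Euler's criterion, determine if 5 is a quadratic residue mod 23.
By Euler's criterion: 5^{11} ≡ 22 mod 23. Since this equals -1 (≡ 22), 5 is not a QR.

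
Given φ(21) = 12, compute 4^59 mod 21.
By Euler: 4^{12} ≡ 1 (mod 21) since gcd(4, 21) = 1. 59 = 4×12 + 11. So 4^{59} ≡ 4^{11} ≡ 16 (mod 21)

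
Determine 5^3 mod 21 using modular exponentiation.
5^{3} = 125 ≡ 20 mod 21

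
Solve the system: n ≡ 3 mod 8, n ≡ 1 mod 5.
M = 8 × 5 = 40. M₁ = 5, y₁ ≡ 5 mod 8. M₂ = 8, y₂ ≡ 2 mod 5. n = 3×5×5 + 1×8×2 ≡ 11 mod 40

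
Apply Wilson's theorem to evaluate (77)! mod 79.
(78)! = (77)! × (78) ≡ -1 mod 79. So (77)! ≡ -1 × (78)^(-1) ≡ (-1)×(-1) = 1 mod 79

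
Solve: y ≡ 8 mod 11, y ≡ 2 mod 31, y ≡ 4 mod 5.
M = 11 × 31 × 5 = 1705. M₁ = 155, y₁ ≡ 1 mod 11. M₂ = 55, y₂ ≡ 22 mod 31. M₃ = 341, y₃ ≡ 1 mod 5. y = 8×155×1 + 2×55×22 + 4×341×1 ≡ 1614 mod 1705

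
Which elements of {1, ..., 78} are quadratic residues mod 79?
Squares in Z_79*: {1, 2, 4, 5, 8, 9, 10, 11, 13, 16, 18, 19, 20, 21, 22, 23, 25, 26, 31, 32, 36, 38, 40, 42, 44, 45, 46, 49, 50, 51, 52, 55, 62, 64, 65, 67, 72, 73, 76}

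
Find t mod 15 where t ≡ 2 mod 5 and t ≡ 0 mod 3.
M = 5 × 3 = 15. M₁ = 3, y₁ ≡ 2 mod 5. M₂ = 5, y₂ ≡ 2 mod 3. t = 2×3×2 + 0×5×2 ≡ 12 mod 15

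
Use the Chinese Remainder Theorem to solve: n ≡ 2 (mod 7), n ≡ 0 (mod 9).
M = 7 × 9 = 63. M₁ = 9, y₁ ≡ 4 (mod 7). M₂ = 7, y₂ ≡ 4 (mod 9). n = 2×9×4 + 0×7×4 ≡ 9 (mod 63)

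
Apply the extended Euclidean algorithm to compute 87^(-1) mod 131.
Extended GCD: 87(-3) + 131(2) = 1. So 87^(-1) ≡ -3 ≡ 128 (mod 131). Verify: 87 × 128 = 11136 ≡ 1 (mod 131)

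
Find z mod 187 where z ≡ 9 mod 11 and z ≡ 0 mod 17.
M = 11 × 17 = 187. M₁ = 17, y₁ ≡ 2 mod 11. M₂ = 11, y₂ ≡ 14 mod 17. z = 9×17×2 + 0×11×14 ≡ 119 mod 187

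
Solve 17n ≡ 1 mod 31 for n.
Since 31 is prime, by Fermat 17^(-1) ≡ 17^{29} ≡ 11 mod 31. Verify: 17 × 11 = 187 ≡ 1 mod 31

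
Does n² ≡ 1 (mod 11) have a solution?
By Euler's criterion: 1^{5} ≡ 1 (mod 11). Since this equals 1, 1 is a QR.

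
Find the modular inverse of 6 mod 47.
Since 47 is prime, by Fermat 6^(-1) ≡ 6^{45} ≡ 8 (mod 47). Verify: 6 × 8 = 48 ≡ 1 (mod 47)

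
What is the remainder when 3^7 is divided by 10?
By repeated squaring (mod 10): 3^{1}≡3, 3^{2}≡9, 3^{4}≡1. Then 3^{7} = 3^{4+2+1} ≡ 1 × 9 × 3 ≡ 7 (mod 10)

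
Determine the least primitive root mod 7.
g = 3. Powers: [3, 2, 6, 4, 5, 1] generates all 6 non-zero residues.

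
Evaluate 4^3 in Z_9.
4^{3} = 64 ≡ 1 (mod 9)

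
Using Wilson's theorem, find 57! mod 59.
(58)! = (57)! × (58) ≡ -1 mod 59. So (57)! ≡ -1 × (58)^(-1) ≡ (-1)×(-1) = 1 mod 59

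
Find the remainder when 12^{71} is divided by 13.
By Fermat: 12^{12} ≡ 1 (mod 13). 71 = 5×12 + 11. So 12^{71} ≡ 12^{11} ≡ 12 (mod 13)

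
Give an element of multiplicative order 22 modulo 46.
5 has order 22 mod 46 since 5^{22} ≡ 1 (mod 46) and no smaller power works.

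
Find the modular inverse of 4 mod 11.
Since 11 is prime, by Fermat 4^(-1) ≡ 4^{9} ≡ 3 (mod 11). Verify: 4 × 3 = 12 ≡ 1 (mod 11)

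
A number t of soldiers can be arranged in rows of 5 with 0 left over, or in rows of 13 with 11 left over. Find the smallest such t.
M = 5 × 13 = 65. M₁ = 13, y₁ ≡ 2 mod 5. M₂ = 5, y₂ ≡ 8 mod 13. t = 0×13×2 + 11×5×8 ≡ 50 mod 65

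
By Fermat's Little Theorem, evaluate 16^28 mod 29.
By Fermat's Little Theorem, 16^{28} ≡ 1 (mod 29) since 29 is prime and gcd(16, 29) = 1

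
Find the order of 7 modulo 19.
Powers of 7 mod 19: 7^1≡7, 7^2≡11, 7^3≡1. Order = 3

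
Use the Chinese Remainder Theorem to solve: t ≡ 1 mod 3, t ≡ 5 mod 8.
M = 3 × 8 = 24. M₁ = 8, y₁ ≡ 2 mod 3. M₂ = 3, y₂ ≡ 3 mod 8. t = 1×8×2 + 5×3×3 ≡ 13 mod 24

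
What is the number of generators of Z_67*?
There are φ(67-1) = φ(66) = 20 primitive roots modulo 67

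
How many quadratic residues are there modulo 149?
For prime 149, there are (p-1)/2 = (149-1)/2 = 74 quadratic residues (excluding 0).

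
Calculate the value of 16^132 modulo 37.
Using Fermat: 16^{36} ≡ 1 mod 37. 132 ≡ 24 mod 36. So 16^{132} ≡ 16^{24} ≡ 10 mod 37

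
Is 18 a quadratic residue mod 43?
By Euler's criterion: 18^{21} ≡ 42 (mod 43). Since this equals -1 (≡ 42), 18 is not a QR.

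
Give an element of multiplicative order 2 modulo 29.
28 has order 2 mod 29 since 28^{2} ≡ 1 (mod 29) and no smaller power works.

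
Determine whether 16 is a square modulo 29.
By Euler's criterion: 16^{14} ≡ 1 mod 29. Since this equals 1, 16 is a QR.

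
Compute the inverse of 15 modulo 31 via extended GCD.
Extended GCD: 15(-2) + 31(1) = 1. So 15^(-1) ≡ -2 ≡ 29 (mod 31). Verify: 15 × 29 = 435 ≡ 1 (mod 31)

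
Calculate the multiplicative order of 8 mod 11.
Powers of 8 mod 11: 8^1≡8, 8^2≡9, 8^3≡6, 8^4≡4, 8^5≡10, 8^6≡3, 8^7≡2, 8^8≡5, 8^9≡7, 8^10≡1. ord_11(8) = 10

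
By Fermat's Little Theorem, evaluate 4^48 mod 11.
By Fermat: 4^{10} ≡ 1 mod 11. 48 = 4×10 + 8. So 4^{48} ≡ 4^{8} ≡ 9 mod 11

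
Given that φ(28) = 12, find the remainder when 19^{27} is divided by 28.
By Euler: 19^{12} ≡ 1 (mod 28) since gcd(19, 28) = 1. 27 = 2×12 + 3. So 19^{27} ≡ 19^{3} ≡ 27 (mod 28)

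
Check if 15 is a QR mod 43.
By Euler's criterion: 15^{21} ≡ 1 mod 43. Since this equals 1, 15 is a QR.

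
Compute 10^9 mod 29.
By repeated squaring mod 29: 10^{1}≡10, 10^{2}≡13, 10^{4}≡24, 10^{8}≡25. Then 10^{9} = 10^{8+1} ≡ 25 × 10 ≡ 18 mod 29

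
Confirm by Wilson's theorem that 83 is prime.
(82)! mod 83 = 82. Since this equals -1 mod 83, Wilson confirms 83 is prime.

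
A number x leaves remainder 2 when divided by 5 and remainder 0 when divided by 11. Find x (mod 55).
M = 5 × 11 = 55. M₁ = 11, y₁ ≡ 1 (mod 5). M₂ = 5, y₂ ≡ 9 (mod 11). x = 2×11×1 + 0×5×9 ≡ 22 (mod 55)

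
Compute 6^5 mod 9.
By repeated squaring mod 9: 6^{1}≡6, 6^{2}≡0, 6^{4}≡0. Then 6^{5} = 6^{4+1} ≡ 0 × 6 ≡ 0 mod 9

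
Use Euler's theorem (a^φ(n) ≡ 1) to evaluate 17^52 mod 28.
By Euler: 17^{12} ≡ 1 mod 28 since gcd(17, 28) = 1. 52 = 4×12 + 4. So 17^{52} ≡ 17^{4} ≡ 25 mod 28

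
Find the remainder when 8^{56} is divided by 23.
By Fermat: 8^{22} ≡ 1 (mod 23). 56 = 2×22 + 12. So 8^{56} ≡ 8^{12} ≡ 8 (mod 23)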